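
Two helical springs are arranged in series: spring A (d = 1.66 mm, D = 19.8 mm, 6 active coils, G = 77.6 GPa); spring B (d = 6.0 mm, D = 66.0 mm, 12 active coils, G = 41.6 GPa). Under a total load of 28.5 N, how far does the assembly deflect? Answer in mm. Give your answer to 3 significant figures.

k_A = Gd⁴/(8D³N_a) = (77.6×10³)(1.66⁴)/(8·19.8³·6) = 1.5815 N/mm
k_B = Gd⁴/(8D³N_a) = (41.6×10³)(6.0⁴)/(8·66.0³·12) = 1.9534 N/mm
Series: 1/k_eq = 1/1.5815 + 1/1.9534 = 1.1443; k_eq = 0.87393 N/mm
δ = F/k_eq = 28.5/0.87393 = 32.611 mm

32.6 mm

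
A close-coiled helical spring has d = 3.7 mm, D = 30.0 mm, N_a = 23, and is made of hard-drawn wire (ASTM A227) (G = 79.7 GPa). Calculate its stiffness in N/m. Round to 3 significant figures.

k = Gd⁴/(8D³N_a) = (79.7×10³ × 3.7⁴) / (8 × 30.0³ × 23)
  = 1.49371e+07 / 4.968e+06 = 3.0067 N/mm = 3006.7 N/m

3010 N/m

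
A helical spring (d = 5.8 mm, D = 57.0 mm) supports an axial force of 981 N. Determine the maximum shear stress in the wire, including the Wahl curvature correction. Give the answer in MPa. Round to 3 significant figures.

837 MPa

Spring index C = D/d = 57.0/5.8 = 9.8276
K_W = (4C−1)/(4C−4) + 0.615/C = 38.310/35.310 + 0.0626 = 1.1475
τ₀ = 8FD/(πd³) = 8·981·57.0/(π·5.8³) = 447336/612.96 = 729.79 MPa
τ_max = K·τ₀ = 1.1475 × 729.79 = 837.47 MPa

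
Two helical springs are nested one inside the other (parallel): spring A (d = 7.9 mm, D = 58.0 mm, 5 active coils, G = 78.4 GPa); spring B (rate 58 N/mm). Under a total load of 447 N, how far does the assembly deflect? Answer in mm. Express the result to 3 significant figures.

k_A = Gd⁴/(8D³N_a) = (78.4×10³)(7.9⁴)/(8·58.0³·5) = 39.127 N/mm
Parallel: k_eq = 39.127 + 58 = 97.127 N/mm
δ = F/k_eq = 447/97.127 = 4.6022 mm

4.60 mm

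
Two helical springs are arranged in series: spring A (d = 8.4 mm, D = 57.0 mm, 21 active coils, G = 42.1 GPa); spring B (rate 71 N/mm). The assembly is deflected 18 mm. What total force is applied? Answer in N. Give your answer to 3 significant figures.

k_A = Gd⁴/(8D³N_a) = (42.1×10³)(8.4⁴)/(8·57.0³·21) = 6.737 N/mm
Series: 1/k_eq = 1/6.737 + 1/71 = 0.16252; k_eq = 6.1531 N/mm
F = k_eq·δ = 6.1531·18 = 110.76 N

111 N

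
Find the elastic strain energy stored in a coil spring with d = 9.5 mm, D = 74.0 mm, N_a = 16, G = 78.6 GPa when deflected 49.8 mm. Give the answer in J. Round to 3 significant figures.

k = Gd⁴/(8D³N_a) = (78.6×10³)(9.5⁴)/(8·74.0³·16) = 12.343 N/mm
U = ½kδ² = 0.5 × 12.343 × 49.8² = 15305 N·mm = 15.305 J

15.3 J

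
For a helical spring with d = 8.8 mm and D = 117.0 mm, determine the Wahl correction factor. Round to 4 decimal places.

C = D/d = 117.0/8.8 = 13.2955
K_W = (4C−1)/(4C−4) + 0.615/C = 52.182/49.182 + 0.0463 = 1.1073

1.1073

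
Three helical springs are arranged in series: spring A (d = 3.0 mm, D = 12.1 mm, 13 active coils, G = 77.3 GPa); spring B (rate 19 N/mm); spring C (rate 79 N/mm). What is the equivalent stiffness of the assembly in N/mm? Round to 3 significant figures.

10.6 N/mm

k_A = Gd⁴/(8D³N_a) = (77.3×10³)(3.0⁴)/(8·12.1³·13) = 33.984 N/mm
Series: 1/k_eq = 1/33.984 + 1/19 + 1/79 = 0.094715; k_eq = 10.558 N/mm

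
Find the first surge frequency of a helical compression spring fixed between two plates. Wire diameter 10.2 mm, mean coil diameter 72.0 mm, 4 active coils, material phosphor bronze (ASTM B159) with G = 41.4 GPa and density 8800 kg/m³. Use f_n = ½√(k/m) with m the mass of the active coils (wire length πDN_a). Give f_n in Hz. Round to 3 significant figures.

120 Hz

k = Gd⁴/(8D³N_a) = (41.4×10³)(10.2⁴)/(8·72.0³·4) = 37.519 N/mm = 37519 N/m
Wire length L = πDN_a = π·72.0·4 = 904.78 mm
m = ρ·(πd²/4)·L = 8800 × 81.713×10⁻⁶ m² × 0.90478 m = 0.6506 kg
f_n = ½√(k/m) = 0.5·√(37519/0.6506) = 0.5·√(57668) = 120.07 Hz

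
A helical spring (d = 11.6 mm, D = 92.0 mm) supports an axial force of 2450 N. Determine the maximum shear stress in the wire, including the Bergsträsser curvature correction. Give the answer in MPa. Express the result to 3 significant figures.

432 MPa

Spring index C = D/d = 92.0/11.6 = 7.9310
K_B = (4C+2)/(4C−3) = 33.724/28.724 = 1.1741
τ₀ = 8FD/(πd³) = 8·2450·92.0/(π·11.6³) = 1.8032e+06/4903.7 = 367.72 MPa
τ_max = K·τ₀ = 1.1741 × 367.72 = 431.73 MPa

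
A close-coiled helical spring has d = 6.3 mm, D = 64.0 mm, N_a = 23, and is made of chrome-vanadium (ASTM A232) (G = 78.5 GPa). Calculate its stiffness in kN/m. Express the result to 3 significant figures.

2.56 kN/m

k = Gd⁴/(8D³N_a) = (78.5×10³ × 6.3⁴) / (8 × 64.0³ × 23)
  = 1.23661e+08 / 4.82345e+07 = 2.5637 N/mm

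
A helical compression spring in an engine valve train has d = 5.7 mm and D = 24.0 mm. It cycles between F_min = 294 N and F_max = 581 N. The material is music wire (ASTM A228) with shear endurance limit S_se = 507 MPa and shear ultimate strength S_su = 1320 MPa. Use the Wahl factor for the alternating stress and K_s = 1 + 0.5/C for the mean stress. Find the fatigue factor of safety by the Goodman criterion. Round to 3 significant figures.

C = D/d = 24.0/5.7 = 4.2105; K_W = (4C−1)/(4C−4)+0.615/C = 1.3797; K_s = 1+0.5/C = 1.1187
F_a = (F_max−F_min)/2 = 143.5 N; F_m = (F_max+F_min)/2 = 437.5 N
τ_a = K_W·8F_aD/(πd³) = 1.3797 × 47.356 = 65.336 MPa
τ_m = K_s·8F_mD/(πd³) = 1.1187 × 144.38 = 161.52 MPa
Goodman: 1/n_f = τ_a/S_se + τ_m/S_su = 65.336/507 + 161.52/1320 = 0.12887 + 0.12237 = 0.25124
n_f = 1/0.25124 = 3.98

3.98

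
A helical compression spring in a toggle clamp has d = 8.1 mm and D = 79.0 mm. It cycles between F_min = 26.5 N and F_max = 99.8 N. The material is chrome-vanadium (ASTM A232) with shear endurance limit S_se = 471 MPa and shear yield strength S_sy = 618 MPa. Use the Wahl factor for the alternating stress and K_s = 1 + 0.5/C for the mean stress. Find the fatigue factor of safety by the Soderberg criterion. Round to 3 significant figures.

13.4

C = D/d = 79.0/8.1 = 9.7531; K_W = (4C−1)/(4C−4)+0.615/C = 1.1487; K_s = 1+0.5/C = 1.0513
F_a = (F_max−F_min)/2 = 36.65 N; F_m = (F_max+F_min)/2 = 63.15 N
τ_a = K_W·8F_aD/(πd³) = 1.1487 × 13.874 = 15.937 MPa
τ_m = K_s·8F_mD/(πd³) = 1.0513 × 23.905 = 25.13 MPa
Soderberg: 1/n_f = τ_a/S_se + τ_m/S_sy = 15.937/471 + 25.13/618 = 0.03384 + 0.04066 = 0.074501
n_f = 1/0.074501 = 13.42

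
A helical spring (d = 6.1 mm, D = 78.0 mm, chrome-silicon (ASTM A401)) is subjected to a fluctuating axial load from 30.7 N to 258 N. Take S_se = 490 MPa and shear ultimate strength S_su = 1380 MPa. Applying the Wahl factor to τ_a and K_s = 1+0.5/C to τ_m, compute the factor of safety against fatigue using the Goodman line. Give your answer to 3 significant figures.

3.12

C = D/d = 78.0/6.1 = 12.7869; K_W = (4C−1)/(4C−4)+0.615/C = 1.1117; K_s = 1+0.5/C = 1.0391
F_a = (F_max−F_min)/2 = 113.65 N; F_m = (F_max+F_min)/2 = 144.35 N
τ_a = K_W·8F_aD/(πd³) = 1.1117 × 99.452 = 110.56 MPa
τ_m = K_s·8F_mD/(πd³) = 1.0391 × 126.32 = 131.26 MPa
Goodman: 1/n_f = τ_a/S_se + τ_m/S_su = 110.56/490 + 131.26/1380 = 0.22564 + 0.09511 = 0.32075
n_f = 1/0.32075 = 3.118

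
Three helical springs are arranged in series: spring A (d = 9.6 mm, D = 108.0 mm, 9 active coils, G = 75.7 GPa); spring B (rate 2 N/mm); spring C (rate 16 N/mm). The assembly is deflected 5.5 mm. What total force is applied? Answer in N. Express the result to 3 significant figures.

7.82 N

k_A = Gd⁴/(8D³N_a) = (75.7×10³)(9.6⁴)/(8·108.0³·9) = 7.0889 N/mm
Series: 1/k_eq = 1/7.0889 + 1/2 + 1/16 = 0.70357; k_eq = 1.4213 N/mm
F = k_eq·δ = 1.4213·5.5 = 7.8173 N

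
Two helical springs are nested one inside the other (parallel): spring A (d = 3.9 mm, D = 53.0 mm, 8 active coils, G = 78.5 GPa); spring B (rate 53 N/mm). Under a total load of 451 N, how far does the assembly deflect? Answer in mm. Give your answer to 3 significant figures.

k_A = Gd⁴/(8D³N_a) = (78.5×10³)(3.9⁴)/(8·53.0³·8) = 1.906 N/mm
Parallel: k_eq = 1.906 + 53 = 54.906 N/mm
δ = F/k_eq = 451/54.906 = 8.214 mm

8.21 mm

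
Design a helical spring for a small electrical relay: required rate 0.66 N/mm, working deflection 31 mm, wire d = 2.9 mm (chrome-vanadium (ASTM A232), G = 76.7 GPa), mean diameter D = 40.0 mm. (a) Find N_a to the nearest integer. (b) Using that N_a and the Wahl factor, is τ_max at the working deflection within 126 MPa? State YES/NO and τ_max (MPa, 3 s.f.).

(a) 16 coils; (b) YES, τ_max = 94.6 MPa

N_a = Gd⁴/(8D³k) = (76.7×10³)(2.9⁴)/(8·40.0³·0.66) = 16.05 → N_a = 16
Actual rate k = Gd⁴/(8D³·16) = 0.66221 N/mm
Working load F = kδ = 0.66221·31 = 20.529 N
C = 40.0/2.9 = 13.7931; K_W = (4C−1)/(4C−4)+0.615/C = 1.1032
τ_max = K_W·8FD/(πd³) = 1.1032·85.736 = 94.585 MPa
τ_max ≤ 126 MPa → acceptable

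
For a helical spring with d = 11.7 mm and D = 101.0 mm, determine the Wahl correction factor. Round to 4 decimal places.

1.1695

C = D/d = 101.0/11.7 = 8.6325
K_W = (4C−1)/(4C−4) + 0.615/C = 33.530/30.530 + 0.0712 = 1.1695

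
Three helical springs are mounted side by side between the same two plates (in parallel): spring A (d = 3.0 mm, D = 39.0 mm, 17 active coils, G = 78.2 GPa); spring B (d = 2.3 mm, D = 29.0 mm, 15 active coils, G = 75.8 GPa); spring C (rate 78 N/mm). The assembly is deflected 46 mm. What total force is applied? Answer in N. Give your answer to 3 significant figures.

3660 N

k_A = Gd⁴/(8D³N_a) = (78.2×10³)(3.0⁴)/(8·39.0³·17) = 0.78516 N/mm
k_B = Gd⁴/(8D³N_a) = (75.8×10³)(2.3⁴)/(8·29.0³·15) = 0.72478 N/mm
Parallel: k_eq = 0.78516 + 0.72478 + 78 = 79.51 N/mm
F = k_eq·δ = 79.51·46 = 3657.5 N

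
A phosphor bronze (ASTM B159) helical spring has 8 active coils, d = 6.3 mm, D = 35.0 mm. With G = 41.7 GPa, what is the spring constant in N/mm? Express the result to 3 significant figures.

23.9 N/mm

k = Gd⁴/(8D³N_a) = (41.7×10³ × 6.3⁴) / (8 × 35.0³ × 8)
  = 6.56898e+07 / 2.744e+06 = 23.939 N/mm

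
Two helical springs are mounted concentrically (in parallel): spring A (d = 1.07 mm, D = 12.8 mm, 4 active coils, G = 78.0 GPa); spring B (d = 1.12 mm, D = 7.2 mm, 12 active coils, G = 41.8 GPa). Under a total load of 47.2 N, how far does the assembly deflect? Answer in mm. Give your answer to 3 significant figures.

k_A = Gd⁴/(8D³N_a) = (78.0×10³)(1.07⁴)/(8·12.8³·4) = 1.5235 N/mm
k_B = Gd⁴/(8D³N_a) = (41.8×10³)(1.12⁴)/(8·7.2³·12) = 1.8356 N/mm
Parallel: k_eq = 1.5235 + 1.8356 = 3.3591 N/mm
δ = F/k_eq = 47.2/3.3591 = 14.051 mm

14.1 mm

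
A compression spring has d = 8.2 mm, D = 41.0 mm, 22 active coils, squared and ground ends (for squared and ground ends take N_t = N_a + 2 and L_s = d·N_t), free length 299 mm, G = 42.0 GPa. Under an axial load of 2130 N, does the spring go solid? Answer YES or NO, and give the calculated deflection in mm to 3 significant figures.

k = Gd⁴/(8D³N_a) = (42.0×10³)(8.2⁴)/(8·41.0³·22) = 15.655 N/mm
N_t = 24; L_s = 8.2·24 = 196.8 mm; δ_solid = L₀ − L_s = 299 − 196.8 = 102.2 mm
δ = F/k = 2130/15.655 = 136.06 mm
δ ≥ δ_solid → spring goes solid

YES, δ = 136 mm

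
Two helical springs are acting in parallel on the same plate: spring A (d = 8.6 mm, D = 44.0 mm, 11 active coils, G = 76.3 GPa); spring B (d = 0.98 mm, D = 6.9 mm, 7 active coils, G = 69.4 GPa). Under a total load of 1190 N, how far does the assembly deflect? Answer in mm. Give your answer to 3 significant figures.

k_A = Gd⁴/(8D³N_a) = (76.3×10³)(8.6⁴)/(8·44.0³·11) = 55.677 N/mm
k_B = Gd⁴/(8D³N_a) = (69.4×10³)(0.98⁴)/(8·6.9³·7) = 3.4796 N/mm
Parallel: k_eq = 55.677 + 3.4796 = 59.157 N/mm
δ = F/k_eq = 1190/59.157 = 20.116 mm

20.1 mm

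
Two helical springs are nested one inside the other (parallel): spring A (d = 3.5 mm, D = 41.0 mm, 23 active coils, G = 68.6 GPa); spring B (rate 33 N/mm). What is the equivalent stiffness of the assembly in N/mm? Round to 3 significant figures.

k_A = Gd⁴/(8D³N_a) = (68.6×10³)(3.5⁴)/(8·41.0³·23) = 0.81176 N/mm
Parallel: k_eq = 0.81176 + 33 = 33.812 N/mm

33.8 N/mm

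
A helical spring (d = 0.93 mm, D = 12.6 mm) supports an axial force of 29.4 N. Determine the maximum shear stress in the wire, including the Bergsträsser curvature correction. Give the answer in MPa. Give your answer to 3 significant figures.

1290 MPa

Spring index C = D/d = 12.6/0.93 = 13.5484
K_B = (4C+2)/(4C−3) = 56.194/51.194 = 1.0977
τ₀ = 8FD/(πd³) = 8·29.4·12.6/(π·0.93³) = 2963.52/2.527 = 1172.8 MPa
τ_max = K·τ₀ = 1.0977 × 1172.8 = 1287.3 MPa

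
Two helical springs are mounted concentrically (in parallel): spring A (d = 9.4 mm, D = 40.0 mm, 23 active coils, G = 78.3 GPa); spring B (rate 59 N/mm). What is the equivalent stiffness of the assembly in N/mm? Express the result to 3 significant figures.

k_A = Gd⁴/(8D³N_a) = (78.3×10³)(9.4⁴)/(8·40.0³·23) = 51.913 N/mm
Parallel: k_eq = 51.913 + 59 = 110.91 N/mm

111 N/mm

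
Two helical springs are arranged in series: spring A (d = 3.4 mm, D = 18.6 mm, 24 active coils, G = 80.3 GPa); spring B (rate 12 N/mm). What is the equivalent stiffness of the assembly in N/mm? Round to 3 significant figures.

5.04 N/mm

k_A = Gd⁴/(8D³N_a) = (80.3×10³)(3.4⁴)/(8·18.6³·24) = 8.6854 N/mm
Series: 1/k_eq = 1/8.6854 + 1/12 = 0.19847; k_eq = 5.0386 N/mm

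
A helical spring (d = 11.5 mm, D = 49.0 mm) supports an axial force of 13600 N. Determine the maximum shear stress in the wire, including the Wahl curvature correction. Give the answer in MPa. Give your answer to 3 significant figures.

1530 MPa

Spring index C = D/d = 49.0/11.5 = 4.2609
K_W = (4C−1)/(4C−4) + 0.615/C = 16.043/13.043 + 0.1443 = 1.3743
τ₀ = 8FD/(πd³) = 8·13600·49.0/(π·11.5³) = 5.3312e+06/4778 = 1115.8 MPa
τ_max = K·τ₀ = 1.3743 × 1115.8 = 1533.5 MPa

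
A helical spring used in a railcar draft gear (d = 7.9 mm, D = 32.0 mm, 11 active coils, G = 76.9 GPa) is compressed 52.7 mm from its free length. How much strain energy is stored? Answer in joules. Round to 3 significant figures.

k = Gd⁴/(8D³N_a) = (76.9×10³)(7.9⁴)/(8·32.0³·11) = 103.87 N/mm
U = ½kδ² = 0.5 × 103.87 × 52.7² = 1.4424e+05 N·mm = 144.24 J

144 J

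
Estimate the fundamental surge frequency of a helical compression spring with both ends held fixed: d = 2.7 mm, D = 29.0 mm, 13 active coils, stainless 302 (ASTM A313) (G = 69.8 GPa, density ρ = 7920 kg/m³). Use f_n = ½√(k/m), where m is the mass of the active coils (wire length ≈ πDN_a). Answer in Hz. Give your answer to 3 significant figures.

82.5 Hz

k = Gd⁴/(8D³N_a) = (69.8×10³)(2.7⁴)/(8·29.0³·13) = 1.4625 N/mm = 1462.5 N/m
Wire length L = πDN_a = π·29.0·13 = 1184.4 mm
m = ρ·(πd²/4)·L = 7920 × 5.7256×10⁻⁶ m² × 1.1844 m = 0.053707 kg
f_n = ½√(k/m) = 0.5·√(1462.5/0.053707) = 0.5·√(27230) = 82.508 Hz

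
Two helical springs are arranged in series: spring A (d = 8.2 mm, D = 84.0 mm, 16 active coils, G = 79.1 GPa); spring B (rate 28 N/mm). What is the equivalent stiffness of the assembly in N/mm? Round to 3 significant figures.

k_A = Gd⁴/(8D³N_a) = (79.1×10³)(8.2⁴)/(8·84.0³·16) = 4.7139 N/mm
Series: 1/k_eq = 1/4.7139 + 1/28 = 0.24785; k_eq = 4.0347 N/mm

4.03 N/mm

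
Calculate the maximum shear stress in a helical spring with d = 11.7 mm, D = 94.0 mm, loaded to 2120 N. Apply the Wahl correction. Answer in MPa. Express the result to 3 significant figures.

Spring index C = D/d = 94.0/11.7 = 8.0342
K_W = (4C−1)/(4C−4) + 0.615/C = 31.137/28.137 + 0.0765 = 1.1832
τ₀ = 8FD/(πd³) = 8·2120·94.0/(π·11.7³) = 1.59424e+06/5031.6 = 316.84 MPa
τ_max = K·τ₀ = 1.1832 × 316.84 = 374.88 MPa

375 MPa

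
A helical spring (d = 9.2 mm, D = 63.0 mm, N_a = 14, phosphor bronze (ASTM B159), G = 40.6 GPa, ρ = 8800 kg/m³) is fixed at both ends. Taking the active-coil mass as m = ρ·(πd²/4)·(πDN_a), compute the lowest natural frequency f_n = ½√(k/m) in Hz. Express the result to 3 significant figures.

k = Gd⁴/(8D³N_a) = (40.6×10³)(9.2⁴)/(8·63.0³·14) = 10.386 N/mm = 10386 N/m
Wire length L = πDN_a = π·63.0·14 = 2770.9 mm
m = ρ·(πd²/4)·L = 8800 × 66.476×10⁻⁶ m² × 2.7709 m = 1.6209 kg
f_n = ½√(k/m) = 0.5·√(10386/1.6209) = 0.5·√(6407.2) = 40.023 Hz

40.0 Hz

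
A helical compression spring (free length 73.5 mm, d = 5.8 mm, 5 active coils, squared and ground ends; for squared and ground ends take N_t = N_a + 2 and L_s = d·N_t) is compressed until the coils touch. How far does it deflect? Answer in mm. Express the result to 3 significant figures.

32.9 mm

N_t = 7; L_s = 5.8·7 = 40.6 mm
δ_solid = L₀ − L_s = 73.5 − 40.6 = 32.9 mm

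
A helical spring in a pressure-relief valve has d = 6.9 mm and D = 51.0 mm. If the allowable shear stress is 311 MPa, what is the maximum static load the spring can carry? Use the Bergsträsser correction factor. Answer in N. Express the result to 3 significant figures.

662 N

C = D/d = 51.0/6.9 = 7.3913
K_B = (4C+2)/(4C−3) = 31.565/26.565 = 1.1882
τ_max = K·8FD/(πd³) → F_max = τ_allow·πd³/(8DK)
F_max = 311·π·6.9³/(8·51.0·1.1882) = 3.2096e+05/484.79 = 662.07 N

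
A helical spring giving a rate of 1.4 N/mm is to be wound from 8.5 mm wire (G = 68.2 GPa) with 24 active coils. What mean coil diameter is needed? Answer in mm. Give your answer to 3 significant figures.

110 mm

D = (Gd⁴/(8N_a·k))^(1/3) = (68.2×10³·8.5⁴/(8·24·1.4))^(1/3)
  = (1.32444e+06)^(1/3) = 109.8189 mm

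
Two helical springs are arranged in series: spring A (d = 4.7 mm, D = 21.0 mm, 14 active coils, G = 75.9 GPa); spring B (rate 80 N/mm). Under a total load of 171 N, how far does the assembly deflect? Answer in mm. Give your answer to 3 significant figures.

6.93 mm

k_A = Gd⁴/(8D³N_a) = (75.9×10³)(4.7⁴)/(8·21.0³·14) = 35.707 N/mm
Series: 1/k_eq = 1/35.707 + 1/80 = 0.040505; k_eq = 24.688 N/mm
δ = F/k_eq = 171/24.688 = 6.9264 mm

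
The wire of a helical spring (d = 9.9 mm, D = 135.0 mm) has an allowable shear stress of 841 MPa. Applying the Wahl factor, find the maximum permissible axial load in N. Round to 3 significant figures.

2150 N

C = D/d = 135.0/9.9 = 13.6364
K_W = (4C−1)/(4C−4) + 0.615/C = 53.545/50.545 + 0.0451 = 1.1045
τ_max = K·8FD/(πd³) → F_max = τ_allow·πd³/(8DK)
F_max = 841·π·9.9³/(8·135.0·1.1045) = 2.5636e+06/1192.8 = 2149.2 N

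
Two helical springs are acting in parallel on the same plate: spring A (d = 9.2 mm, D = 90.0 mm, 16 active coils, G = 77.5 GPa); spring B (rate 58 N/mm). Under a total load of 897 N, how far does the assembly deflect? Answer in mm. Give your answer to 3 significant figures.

14.0 mm

k_A = Gd⁴/(8D³N_a) = (77.5×10³)(9.2⁴)/(8·90.0³·16) = 5.95 N/mm
Parallel: k_eq = 5.95 + 58 = 63.95 N/mm
δ = F/k_eq = 897/63.95 = 14.027 mm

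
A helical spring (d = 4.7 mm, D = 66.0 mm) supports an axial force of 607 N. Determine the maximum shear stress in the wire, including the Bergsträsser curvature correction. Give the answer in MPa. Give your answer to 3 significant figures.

Spring index C = D/d = 66.0/4.7 = 14.0426
K_B = (4C+2)/(4C−3) = 58.170/53.170 = 1.0940
τ₀ = 8FD/(πd³) = 8·607·66.0/(π·4.7³) = 320496/326.17 = 982.61 MPa
τ_max = K·τ₀ = 1.0940 × 982.61 = 1075 MPa

1080 MPa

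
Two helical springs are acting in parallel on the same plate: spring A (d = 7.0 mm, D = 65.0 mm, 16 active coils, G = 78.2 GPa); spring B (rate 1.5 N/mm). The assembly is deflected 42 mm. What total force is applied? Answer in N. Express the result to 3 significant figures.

k_A = Gd⁴/(8D³N_a) = (78.2×10³)(7.0⁴)/(8·65.0³·16) = 5.3413 N/mm
Parallel: k_eq = 5.3413 + 1.5 = 6.8413 N/mm
F = k_eq·δ = 6.8413·42 = 287.34 N

287 N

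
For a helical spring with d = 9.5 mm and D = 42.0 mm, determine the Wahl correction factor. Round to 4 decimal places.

1.3583

C = D/d = 42.0/9.5 = 4.4211
K_W = (4C−1)/(4C−4) + 0.615/C = 16.684/13.684 + 0.1391 = 1.3583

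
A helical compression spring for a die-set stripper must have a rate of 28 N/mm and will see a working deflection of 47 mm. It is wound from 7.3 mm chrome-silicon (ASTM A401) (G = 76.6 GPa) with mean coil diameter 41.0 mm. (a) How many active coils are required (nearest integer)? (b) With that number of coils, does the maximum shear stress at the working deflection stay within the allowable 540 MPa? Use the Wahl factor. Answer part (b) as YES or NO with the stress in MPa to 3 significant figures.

N_a = Gd⁴/(8D³k) = (76.6×10³)(7.3⁴)/(8·41.0³·28) = 14.09 → N_a = 14
Actual rate k = Gd⁴/(8D³·14) = 28.181 N/mm
Working load F = kδ = 28.181·47 = 1324.5 N
C = 41.0/7.3 = 5.6164; K_W = (4C−1)/(4C−4)+0.615/C = 1.2720
τ_max = K_W·8FD/(πd³) = 1.2720·355.47 = 452.15 MPa
τ_max ≤ 540 MPa → acceptable

(a) 14 coils; (b) YES, τ_max = 452 MPa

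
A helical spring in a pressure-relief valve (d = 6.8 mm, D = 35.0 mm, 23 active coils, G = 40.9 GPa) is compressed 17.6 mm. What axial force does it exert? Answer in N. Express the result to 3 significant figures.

195 N

k = Gd⁴/(8D³N_a) = (40.9×10³)(6.8⁴)/(8·35.0³·23) = 11.085 N/mm
F = k·δ = 11.085 × 17.6 = 195.1 N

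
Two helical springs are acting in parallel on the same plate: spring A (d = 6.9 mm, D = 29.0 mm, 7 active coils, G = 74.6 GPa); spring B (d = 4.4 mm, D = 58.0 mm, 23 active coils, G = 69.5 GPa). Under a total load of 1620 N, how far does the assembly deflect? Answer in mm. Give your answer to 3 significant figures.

k_A = Gd⁴/(8D³N_a) = (74.6×10³)(6.9⁴)/(8·29.0³·7) = 123.81 N/mm
k_B = Gd⁴/(8D³N_a) = (69.5×10³)(4.4⁴)/(8·58.0³·23) = 0.72559 N/mm
Parallel: k_eq = 123.81 + 0.72559 = 124.53 N/mm
δ = F/k_eq = 1620/124.53 = 13.008 mm

13.0 mm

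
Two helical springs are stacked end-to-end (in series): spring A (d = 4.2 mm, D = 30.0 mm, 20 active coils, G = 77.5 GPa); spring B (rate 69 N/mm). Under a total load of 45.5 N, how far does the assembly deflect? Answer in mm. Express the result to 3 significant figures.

8.81 mm

k_A = Gd⁴/(8D³N_a) = (77.5×10³)(4.2⁴)/(8·30.0³·20) = 5.5823 N/mm
Series: 1/k_eq = 1/5.5823 + 1/69 = 0.19363; k_eq = 5.1645 N/mm
δ = F/k_eq = 45.5/5.1645 = 8.8101 mm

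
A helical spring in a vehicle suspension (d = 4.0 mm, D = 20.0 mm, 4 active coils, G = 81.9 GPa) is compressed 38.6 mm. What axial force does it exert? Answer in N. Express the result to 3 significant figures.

k = Gd⁴/(8D³N_a) = (81.9×10³)(4.0⁴)/(8·20.0³·4) = 81.9 N/mm
F = k·δ = 81.9 × 38.6 = 3161.3 N

3160 N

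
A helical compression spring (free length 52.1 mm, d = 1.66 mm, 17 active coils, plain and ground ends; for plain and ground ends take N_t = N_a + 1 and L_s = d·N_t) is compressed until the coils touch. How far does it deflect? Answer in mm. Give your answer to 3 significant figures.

N_t = 18; L_s = 1.66·18 = 29.88 mm
δ_solid = L₀ − L_s = 52.1 − 29.88 = 22.22 mm

22.2 mm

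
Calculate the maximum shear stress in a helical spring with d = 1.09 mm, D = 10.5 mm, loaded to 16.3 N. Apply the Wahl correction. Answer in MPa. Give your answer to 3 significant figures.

387 MPa

Spring index C = D/d = 10.5/1.09 = 9.6330
K_W = (4C−1)/(4C−4) + 0.615/C = 37.532/34.532 + 0.0638 = 1.1507
τ₀ = 8FD/(πd³) = 8·16.3·10.5/(π·1.09³) = 1369.2/4.0685 = 336.54 MPa
τ_max = K·τ₀ = 1.1507 × 336.54 = 387.26 MPa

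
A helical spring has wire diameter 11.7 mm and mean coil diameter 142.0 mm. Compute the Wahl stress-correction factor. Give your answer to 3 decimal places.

1.118

C = D/d = 142.0/11.7 = 12.1368
K_W = (4C−1)/(4C−4) + 0.615/C = 47.547/44.547 + 0.0507 = 1.1180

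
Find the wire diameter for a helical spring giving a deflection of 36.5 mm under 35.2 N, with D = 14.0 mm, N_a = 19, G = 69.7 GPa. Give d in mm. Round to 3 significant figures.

Required rate k = F/δ = 35.2/36.5 = 0.96438 N/mm
d = (8D³N_a·k / G)^(1/4) = (8·14.0³·19·0.96438 / (69.7×10³))^0.25
  = (5.7709)^0.25 = 1.5499 mm

1.55 mm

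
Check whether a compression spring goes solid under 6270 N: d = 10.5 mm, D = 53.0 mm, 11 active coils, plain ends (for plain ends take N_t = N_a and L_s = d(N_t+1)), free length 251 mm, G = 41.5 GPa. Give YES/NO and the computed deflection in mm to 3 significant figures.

YES, δ = 163 mm

k = Gd⁴/(8D³N_a) = (41.5×10³)(10.5⁴)/(8·53.0³·11) = 38.503 N/mm
N_t = 11; L_s = 10.5·12 = 126 mm; δ_solid = L₀ − L_s = 251 − 126 = 125 mm
δ = F/k = 6270/38.503 = 162.84 mm
δ ≥ δ_solid → spring goes solid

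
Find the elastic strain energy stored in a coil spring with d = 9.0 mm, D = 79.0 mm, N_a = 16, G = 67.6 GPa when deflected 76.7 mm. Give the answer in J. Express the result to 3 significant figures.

k = Gd⁴/(8D³N_a) = (67.6×10³)(9.0⁴)/(8·79.0³·16) = 7.0279 N/mm
U = ½kδ² = 0.5 × 7.0279 × 76.7² = 20672 N·mm = 20.672 J

20.7 J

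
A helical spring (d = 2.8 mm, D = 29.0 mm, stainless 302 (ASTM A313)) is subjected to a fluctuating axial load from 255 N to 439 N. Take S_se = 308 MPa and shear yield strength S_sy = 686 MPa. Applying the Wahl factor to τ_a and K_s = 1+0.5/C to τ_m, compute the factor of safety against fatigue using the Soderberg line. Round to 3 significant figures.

0.341

C = D/d = 29.0/2.8 = 10.3571; K_W = (4C−1)/(4C−4)+0.615/C = 1.1395; K_s = 1+0.5/C = 1.0483
F_a = (F_max−F_min)/2 = 92 N; F_m = (F_max+F_min)/2 = 347 N
τ_a = K_W·8F_aD/(πd³) = 1.1395 × 309.49 = 352.68 MPa
τ_m = K_s·8F_mD/(πd³) = 1.0483 × 1167.3 = 1223.7 MPa
Soderberg: 1/n_f = τ_a/S_se + τ_m/S_sy = 352.68/308 + 1223.7/686 = 1.14506 + 1.78380 = 2.9289
n_f = 1/2.9289 = 0.3414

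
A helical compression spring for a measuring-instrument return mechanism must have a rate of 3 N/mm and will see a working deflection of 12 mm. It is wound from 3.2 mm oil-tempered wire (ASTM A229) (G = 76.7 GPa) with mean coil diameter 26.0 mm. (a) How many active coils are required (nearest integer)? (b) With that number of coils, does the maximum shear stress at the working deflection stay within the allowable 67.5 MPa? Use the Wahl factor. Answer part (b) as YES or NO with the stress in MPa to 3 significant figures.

(a) 19 coils; (b) NO, τ_max = 86.2 MPa

N_a = Gd⁴/(8D³k) = (76.7×10³)(3.2⁴)/(8·26.0³·3) = 19.07 → N_a = 19
Actual rate k = Gd⁴/(8D³·19) = 3.0105 N/mm
Working load F = kδ = 3.0105·12 = 36.125 N
C = 26.0/3.2 = 8.1250; K_W = (4C−1)/(4C−4)+0.615/C = 1.1810
τ_max = K_W·8FD/(πd³) = 1.1810·72.992 = 86.201 MPa
τ_max > 67.5 MPa → exceeds allowable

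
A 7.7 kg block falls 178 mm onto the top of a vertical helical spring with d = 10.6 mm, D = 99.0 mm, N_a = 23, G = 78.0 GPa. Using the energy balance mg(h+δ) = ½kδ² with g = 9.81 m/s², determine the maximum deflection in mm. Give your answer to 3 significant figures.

k = Gd⁴/(8D³N_a) = (78.0×10³)(10.6⁴)/(8·99.0³·23) = 5.5156 N/mm
W = mg = 7.7 × 9.81 = 75.537 N
½kδ² − Wδ − Wh = 0 → δ = (W + √(W² + 2kWh))/k
δ = (75.537 + √(5705.8 + 148322))/5.5156 = (75.537 + 392.46)/5.5156 = 84.85 mm

84.8 mm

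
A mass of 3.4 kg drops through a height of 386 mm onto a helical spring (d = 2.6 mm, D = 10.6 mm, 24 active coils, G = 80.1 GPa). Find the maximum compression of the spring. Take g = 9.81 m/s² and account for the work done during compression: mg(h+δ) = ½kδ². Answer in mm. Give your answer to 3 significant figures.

k = Gd⁴/(8D³N_a) = (80.1×10³)(2.6⁴)/(8·10.6³·24) = 16.007 N/mm
W = mg = 3.4 × 9.81 = 33.354 N
½kδ² − Wδ − Wh = 0 → δ = (W + √(W² + 2kWh))/k
δ = (33.354 + √(1112.5 + 412166))/16.007 = (33.354 + 642.87)/16.007 = 42.246 mm

42.2 mm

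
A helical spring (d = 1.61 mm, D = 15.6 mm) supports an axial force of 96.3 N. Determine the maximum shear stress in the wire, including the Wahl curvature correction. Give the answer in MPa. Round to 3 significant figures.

1050 MPa

Spring index C = D/d = 15.6/1.61 = 9.6894
K_W = (4C−1)/(4C−4) + 0.615/C = 37.758/34.758 + 0.0635 = 1.1498
τ₀ = 8FD/(πd³) = 8·96.3·15.6/(π·1.61³) = 12018.2/13.111 = 916.67 MPa
τ_max = K·τ₀ = 1.1498 × 916.67 = 1054 MPa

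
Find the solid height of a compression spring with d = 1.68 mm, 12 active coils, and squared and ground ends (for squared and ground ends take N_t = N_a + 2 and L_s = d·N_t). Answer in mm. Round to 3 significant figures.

squared and ground ends: N_t = N_a + 2 = 12 + 2 = 14
L_s = d·N_t = 1.68 × 14 = 23.52 mm

23.5 mm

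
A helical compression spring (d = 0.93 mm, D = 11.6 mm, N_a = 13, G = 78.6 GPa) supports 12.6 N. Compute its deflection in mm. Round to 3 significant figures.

34.8 mm

k = Gd⁴/(8D³N_a) = (78.6×10³)(0.93⁴)/(8·11.6³·13) = 0.3622 N/mm
δ = F/k = 12.6 / 0.3622 = 34.788 mm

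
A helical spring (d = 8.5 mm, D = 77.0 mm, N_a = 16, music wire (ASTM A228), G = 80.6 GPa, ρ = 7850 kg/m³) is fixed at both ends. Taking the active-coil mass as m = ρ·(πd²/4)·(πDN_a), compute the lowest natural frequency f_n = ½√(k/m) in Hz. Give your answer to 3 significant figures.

k = Gd⁴/(8D³N_a) = (80.6×10³)(8.5⁴)/(8·77.0³·16) = 7.1999 N/mm = 7199.9 N/m
Wire length L = πDN_a = π·77.0·16 = 3870.4 mm
m = ρ·(πd²/4)·L = 7850 × 56.745×10⁻⁶ m² × 3.8704 m = 1.7241 kg
f_n = ½√(k/m) = 0.5·√(7199.9/1.7241) = 0.5·√(4176.1) = 32.311 Hz

32.3 Hz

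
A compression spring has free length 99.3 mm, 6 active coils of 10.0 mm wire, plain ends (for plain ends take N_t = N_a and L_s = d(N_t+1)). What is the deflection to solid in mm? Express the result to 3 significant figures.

N_t = 6; L_s = 10.0·7 = 70 mm
δ_solid = L₀ − L_s = 99.3 − 70 = 29.3 mm

29.3 mm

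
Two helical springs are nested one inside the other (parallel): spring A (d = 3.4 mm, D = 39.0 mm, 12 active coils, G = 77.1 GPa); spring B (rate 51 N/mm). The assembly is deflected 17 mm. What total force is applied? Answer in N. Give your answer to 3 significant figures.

898 N

k_A = Gd⁴/(8D³N_a) = (77.1×10³)(3.4⁴)/(8·39.0³·12) = 1.8093 N/mm
Parallel: k_eq = 1.8093 + 51 = 52.809 N/mm
F = k_eq·δ = 52.809·17 = 897.76 N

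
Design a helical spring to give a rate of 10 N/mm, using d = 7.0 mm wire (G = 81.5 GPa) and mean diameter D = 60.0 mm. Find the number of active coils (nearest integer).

11

N_a = Gd⁴/(8D³k) = (81.5×10³ × 7.0⁴)/(8 × 60.0³ × 10)
    = 1.95682e+08 / 1.728e+07 = 11.32 → 11 coils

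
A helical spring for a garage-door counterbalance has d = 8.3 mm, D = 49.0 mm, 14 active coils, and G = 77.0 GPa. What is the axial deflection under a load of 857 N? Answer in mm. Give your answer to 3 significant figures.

30.9 mm

k = Gd⁴/(8D³N_a) = (77.0×10³)(8.3⁴)/(8·49.0³·14) = 27.733 N/mm
δ = F/k = 857 / 27.733 = 30.902 mm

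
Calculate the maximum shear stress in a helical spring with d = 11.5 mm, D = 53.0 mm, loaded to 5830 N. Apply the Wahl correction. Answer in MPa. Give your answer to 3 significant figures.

694 MPa

Spring index C = D/d = 53.0/11.5 = 4.6087
K_W = (4C−1)/(4C−4) + 0.615/C = 17.435/14.435 + 0.1334 = 1.3413
τ₀ = 8FD/(πd³) = 8·5830·53.0/(π·11.5³) = 2.47192e+06/4778 = 517.36 MPa
τ_max = K·τ₀ = 1.3413 × 517.36 = 693.92 MPa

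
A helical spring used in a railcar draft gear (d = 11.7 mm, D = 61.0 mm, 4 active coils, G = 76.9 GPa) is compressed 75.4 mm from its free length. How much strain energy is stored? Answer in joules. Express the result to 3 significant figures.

564 J

k = Gd⁴/(8D³N_a) = (76.9×10³)(11.7⁴)/(8·61.0³·4) = 198.39 N/mm
U = ½kδ² = 0.5 × 198.39 × 75.4² = 5.6395e+05 N·mm = 563.95 J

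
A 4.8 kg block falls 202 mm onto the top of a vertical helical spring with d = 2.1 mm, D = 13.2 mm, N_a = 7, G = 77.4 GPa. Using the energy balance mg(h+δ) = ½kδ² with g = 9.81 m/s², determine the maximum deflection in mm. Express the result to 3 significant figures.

k = Gd⁴/(8D³N_a) = (77.4×10³)(2.1⁴)/(8·13.2³·7) = 11.687 N/mm
W = mg = 4.8 × 9.81 = 47.088 N
½kδ² − Wδ − Wh = 0 → δ = (W + √(W² + 2kWh))/k
δ = (47.088 + √(2217.3 + 222331))/11.687 = (47.088 + 473.87)/11.687 = 44.575 mm

44.6 mm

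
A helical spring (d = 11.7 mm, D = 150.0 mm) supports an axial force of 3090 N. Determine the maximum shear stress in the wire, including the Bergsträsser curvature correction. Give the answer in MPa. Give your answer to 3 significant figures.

813 MPa

Spring index C = D/d = 150.0/11.7 = 12.8205
K_B = (4C+2)/(4C−3) = 53.282/48.282 = 1.1036
τ₀ = 8FD/(πd³) = 8·3090·150.0/(π·11.7³) = 3.708e+06/5031.6 = 736.94 MPa
τ_max = K·τ₀ = 1.1036 × 736.94 = 813.26 MPa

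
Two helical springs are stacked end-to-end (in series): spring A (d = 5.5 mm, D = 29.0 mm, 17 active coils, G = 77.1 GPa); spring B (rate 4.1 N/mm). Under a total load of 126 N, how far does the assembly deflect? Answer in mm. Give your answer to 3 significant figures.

36.7 mm

k_A = Gd⁴/(8D³N_a) = (77.1×10³)(5.5⁴)/(8·29.0³·17) = 21.27 N/mm
Series: 1/k_eq = 1/21.27 + 1/4.1 = 0.29092; k_eq = 3.4374 N/mm
δ = F/k_eq = 126/3.4374 = 36.655 mm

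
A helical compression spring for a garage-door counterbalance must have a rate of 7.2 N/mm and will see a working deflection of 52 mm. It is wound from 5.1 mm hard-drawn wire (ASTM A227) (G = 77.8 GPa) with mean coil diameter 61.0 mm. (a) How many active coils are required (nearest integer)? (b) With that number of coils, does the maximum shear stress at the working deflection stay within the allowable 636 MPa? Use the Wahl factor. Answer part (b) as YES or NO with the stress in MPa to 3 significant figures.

N_a = Gd⁴/(8D³k) = (77.8×10³)(5.1⁴)/(8·61.0³·7.2) = 4.026 → N_a = 4
Actual rate k = Gd⁴/(8D³·4) = 7.2464 N/mm
Working load F = kδ = 7.2464·52 = 376.81 N
C = 61.0/5.1 = 11.9608; K_W = (4C−1)/(4C−4)+0.615/C = 1.1198
τ_max = K_W·8FD/(πd³) = 1.1198·441.25 = 494.13 MPa
τ_max ≤ 636 MPa → acceptable

(a) 4 coils; (b) YES, τ_max = 494 MPa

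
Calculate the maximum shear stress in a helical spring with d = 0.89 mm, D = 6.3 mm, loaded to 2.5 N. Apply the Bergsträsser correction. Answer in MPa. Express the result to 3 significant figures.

68.1 MPa

Spring index C = D/d = 6.3/0.89 = 7.0787
K_B = (4C+2)/(4C−3) = 30.315/25.315 = 1.1975
τ₀ = 8FD/(πd³) = 8·2.5·6.3/(π·0.89³) = 126/2.2147 = 56.892 MPa
τ_max = K·τ₀ = 1.1975 × 56.892 = 68.129 MPa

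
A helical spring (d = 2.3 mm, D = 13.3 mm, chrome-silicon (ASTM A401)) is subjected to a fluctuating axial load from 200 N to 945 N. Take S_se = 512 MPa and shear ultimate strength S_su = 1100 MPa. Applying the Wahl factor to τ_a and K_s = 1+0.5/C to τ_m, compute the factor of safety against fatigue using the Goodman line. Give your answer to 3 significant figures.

C = D/d = 13.3/2.3 = 5.7826; K_W = (4C−1)/(4C−4)+0.615/C = 1.2632; K_s = 1+0.5/C = 1.0865
F_a = (F_max−F_min)/2 = 372.5 N; F_m = (F_max+F_min)/2 = 572.5 N
τ_a = K_W·8F_aD/(πd³) = 1.2632 × 1036.9 = 1309.8 MPa
τ_m = K_s·8F_mD/(πd³) = 1.0865 × 1593.6 = 1731.4 MPa
Goodman: 1/n_f = τ_a/S_se + τ_m/S_su = 1309.8/512 + 1731.4/1100 = 2.55816 + 1.57401 = 4.1322
n_f = 1/4.1322 = 0.242

0.242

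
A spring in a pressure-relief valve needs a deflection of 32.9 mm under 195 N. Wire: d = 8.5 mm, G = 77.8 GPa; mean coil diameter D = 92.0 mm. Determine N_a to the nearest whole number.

Required rate k = F/δ = 195/32.9 = 5.9271 N/mm
N_a = Gd⁴/(8D³k) = (77.8×10³ × 8.5⁴)/(8 × 92.0³ × 5.9271)
    = 4.06121e+08 / 3.69226e+07 = 11 → 11 coils

11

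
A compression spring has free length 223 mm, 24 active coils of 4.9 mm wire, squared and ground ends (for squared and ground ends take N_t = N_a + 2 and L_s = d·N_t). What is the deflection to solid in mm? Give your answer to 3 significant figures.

N_t = 26; L_s = 4.9·26 = 127.4 mm
δ_solid = L₀ − L_s = 223 − 127.4 = 95.6 mm

95.6 mm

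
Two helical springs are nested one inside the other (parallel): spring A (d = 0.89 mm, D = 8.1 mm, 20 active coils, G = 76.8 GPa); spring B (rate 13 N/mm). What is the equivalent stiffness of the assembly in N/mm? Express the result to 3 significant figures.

13.6 N/mm

k_A = Gd⁴/(8D³N_a) = (76.8×10³)(0.89⁴)/(8·8.1³·20) = 0.56669 N/mm
Parallel: k_eq = 0.56669 + 13 = 13.567 N/mm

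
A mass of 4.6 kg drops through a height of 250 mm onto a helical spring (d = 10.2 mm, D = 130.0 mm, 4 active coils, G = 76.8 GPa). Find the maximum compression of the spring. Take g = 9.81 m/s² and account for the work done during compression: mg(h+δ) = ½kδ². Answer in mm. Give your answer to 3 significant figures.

k = Gd⁴/(8D³N_a) = (76.8×10³)(10.2⁴)/(8·130.0³·4) = 11.824 N/mm
W = mg = 4.6 × 9.81 = 45.126 N
½kδ² − Wδ − Wh = 0 → δ = (W + √(W² + 2kWh))/k
δ = (45.126 + √(2036.4 + 266796))/11.824 = (45.126 + 518.49)/11.824 = 47.665 mm

47.7 mm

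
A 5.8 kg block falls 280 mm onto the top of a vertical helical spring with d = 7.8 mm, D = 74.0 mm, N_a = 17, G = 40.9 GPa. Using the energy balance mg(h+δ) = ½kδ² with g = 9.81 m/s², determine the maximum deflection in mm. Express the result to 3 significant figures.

k = Gd⁴/(8D³N_a) = (40.9×10³)(7.8⁴)/(8·74.0³·17) = 2.7471 N/mm
W = mg = 5.8 × 9.81 = 56.898 N
½kδ² − Wδ − Wh = 0 → δ = (W + √(W² + 2kWh))/k
δ = (56.898 + √(3237.4 + 87529.1))/2.7471 = (56.898 + 301.27)/2.7471 = 130.38 mm

130 mm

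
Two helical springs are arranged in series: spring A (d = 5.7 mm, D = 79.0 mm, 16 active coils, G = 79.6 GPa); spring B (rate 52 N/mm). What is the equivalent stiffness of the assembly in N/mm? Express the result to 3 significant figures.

1.30 N/mm

k_A = Gd⁴/(8D³N_a) = (79.6×10³)(5.7⁴)/(8·79.0³·16) = 1.3314 N/mm
Series: 1/k_eq = 1/1.3314 + 1/52 = 0.7703; k_eq = 1.2982 N/mm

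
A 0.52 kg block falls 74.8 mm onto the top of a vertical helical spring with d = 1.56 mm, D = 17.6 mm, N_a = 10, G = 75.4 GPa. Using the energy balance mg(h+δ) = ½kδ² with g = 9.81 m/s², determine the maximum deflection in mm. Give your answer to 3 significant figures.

k = Gd⁴/(8D³N_a) = (75.4×10³)(1.56⁴)/(8·17.6³·10) = 1.0239 N/mm
W = mg = 0.52 × 9.81 = 5.1012 N
½kδ² − Wδ − Wh = 0 → δ = (W + √(W² + 2kWh))/k
δ = (5.1012 + √(26.022 + 781.35))/1.0239 = (5.1012 + 28.414)/1.0239 = 32.734 mm

32.7 mm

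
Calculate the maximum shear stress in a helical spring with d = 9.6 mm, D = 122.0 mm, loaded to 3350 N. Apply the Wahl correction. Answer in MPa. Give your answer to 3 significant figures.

Spring index C = D/d = 122.0/9.6 = 12.7083
K_W = (4C−1)/(4C−4) + 0.615/C = 49.833/46.833 + 0.0484 = 1.1125
τ₀ = 8FD/(πd³) = 8·3350·122.0/(π·9.6³) = 3.2696e+06/2779.5 = 1176.3 MPa
τ_max = K·τ₀ = 1.1125 × 1176.3 = 1308.6 MPa

1310 MPa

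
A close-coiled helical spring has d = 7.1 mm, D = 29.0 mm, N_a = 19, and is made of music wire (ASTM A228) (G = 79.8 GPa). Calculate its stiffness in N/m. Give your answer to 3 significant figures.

k = Gd⁴/(8D³N_a) = (79.8×10³ × 7.1⁴) / (8 × 29.0³ × 19)
  = 2.02785e+08 / 3.70713e+06 = 54.701 N/mm = 54701 N/m

54700 N/m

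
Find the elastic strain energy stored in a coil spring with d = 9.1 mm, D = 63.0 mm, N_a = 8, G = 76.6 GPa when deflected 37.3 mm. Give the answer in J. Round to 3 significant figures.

22.8 J

k = Gd⁴/(8D³N_a) = (76.6×10³)(9.1⁴)/(8·63.0³·8) = 32.824 N/mm
U = ½kδ² = 0.5 × 32.824 × 37.3² = 22834 N·mm = 22.834 J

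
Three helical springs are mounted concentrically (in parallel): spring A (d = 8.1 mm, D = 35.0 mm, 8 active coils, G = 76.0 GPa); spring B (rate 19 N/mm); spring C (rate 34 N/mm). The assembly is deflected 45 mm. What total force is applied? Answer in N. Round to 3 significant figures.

7750 N

k_A = Gd⁴/(8D³N_a) = (76.0×10³)(8.1⁴)/(8·35.0³·8) = 119.23 N/mm
Parallel: k_eq = 119.23 + 19 + 34 = 172.23 N/mm
F = k_eq·δ = 172.23·45 = 7750.2 N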